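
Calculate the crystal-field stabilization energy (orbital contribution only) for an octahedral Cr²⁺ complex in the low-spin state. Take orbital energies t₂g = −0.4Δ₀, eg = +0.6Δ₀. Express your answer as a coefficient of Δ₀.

Cr is in group 6, so Cr²⁺ is d⁴ (6 − 2 = 4).
Configuration: t₂g⁴ eg⁰.
CFSE = 4(-0.4Δ₀) + 0(0.6Δ₀) = -1.6Δ₀ + 0.0Δ₀ = -1.6Δ₀.

-1.6 Δ₀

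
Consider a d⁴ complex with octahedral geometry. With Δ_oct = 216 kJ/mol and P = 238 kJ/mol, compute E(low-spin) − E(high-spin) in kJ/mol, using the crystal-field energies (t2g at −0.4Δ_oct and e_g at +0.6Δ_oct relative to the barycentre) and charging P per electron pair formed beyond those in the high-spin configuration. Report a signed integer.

High-spin: t2g^3 e_g^1, CFSE = -0.6Δ_oct = -130 kJ/mol.
Low-spin: t2g^4 e_g^0, orbital CFSE = -1.6Δ_oct = -346 kJ/mol; plus 1 excess pair × P = +238 kJ/mol; total -108 kJ/mol.
E(LS) − E(HS) = -108 − (-130) = 22 kJ/mol.

22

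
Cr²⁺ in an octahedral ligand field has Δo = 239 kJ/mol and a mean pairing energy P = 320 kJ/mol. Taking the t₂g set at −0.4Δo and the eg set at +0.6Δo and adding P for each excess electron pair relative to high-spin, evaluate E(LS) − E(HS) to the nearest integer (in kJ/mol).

81

Cr is in group 6, so Cr²⁺ is d⁴ (6 − 2 = 4).
High-spin d⁴ fills as t₂g³ eg¹ with CFSE 3(−0.4) + 1(+0.6) = -0.6Δo = -143 kJ/mol.
Low-spin t₂g⁴ eg⁰ gives -1.6Δo = -382 kJ/mol, but forming 1 extra pair costs 1P = 320 kJ/mol, so E(LS) = -382 + 320 = -62 kJ/mol.
The difference is -62 − (-143) = 81 kJ/mol, so high-spin lies lower.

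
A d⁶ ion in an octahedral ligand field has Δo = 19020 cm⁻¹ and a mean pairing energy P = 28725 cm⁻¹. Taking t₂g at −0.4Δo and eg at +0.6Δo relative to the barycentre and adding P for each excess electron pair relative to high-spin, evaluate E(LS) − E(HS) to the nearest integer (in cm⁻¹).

19410

In the high-spin limit (t₂g⁴ eg²) the orbital term is -0.4Δo = -7608 cm⁻¹, with no excess pairing.
Low-spin: t₂g⁶ eg⁰, orbital CFSE = -2.4Δo = -45648 cm⁻¹; plus 2 excess pairs × P = +57450 cm⁻¹; total 11802 cm⁻¹.
The difference is 11802 − (-7608) = 19410 cm⁻¹, so high-spin lies lower.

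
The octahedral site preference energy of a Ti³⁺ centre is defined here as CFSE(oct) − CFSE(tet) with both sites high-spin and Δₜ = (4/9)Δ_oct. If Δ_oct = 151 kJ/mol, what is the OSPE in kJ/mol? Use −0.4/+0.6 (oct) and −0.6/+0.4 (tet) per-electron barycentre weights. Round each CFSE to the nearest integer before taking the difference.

-20

Group 4 minus oxidation state +3 gives a d¹ configuration for Ti³⁺.
Octahedral (high-spin): t₂g¹ eg⁰, CFSE = 1(−0.4) + 0(+0.6) = -0.4Δ_oct = -0.4 × 151 = -60 kJ/mol.
In a tetrahedral site the filling is e¹ t₂⁰: CFSE(tet) = -0.6Δₜ = -0.6 × (4/9)(151) = -40 kJ/mol.
Subtracting, OSPE = -60 − (-40) = -20 kJ/mol.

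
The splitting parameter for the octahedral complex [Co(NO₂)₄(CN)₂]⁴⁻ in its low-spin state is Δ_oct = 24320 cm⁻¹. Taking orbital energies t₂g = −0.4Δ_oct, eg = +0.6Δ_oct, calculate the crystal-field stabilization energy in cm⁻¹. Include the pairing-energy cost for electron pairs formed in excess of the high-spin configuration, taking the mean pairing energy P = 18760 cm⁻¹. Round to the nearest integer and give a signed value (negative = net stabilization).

Ligand charges: 4×(-1) from NO₂⁻ and 2×(-1) from CN⁻ sum to -6; with overall charge -4, Co is +2.
Group 9 minus oxidation state +2 gives a d⁷ configuration for Co²⁺.
Configuration: t₂g⁶ eg¹.
CFSE(orbital) = 6×(-0.4Δ_oct) + 1×(0.6Δ_oct) = -1.8Δ_oct; with Δ_oct = 24320 cm⁻¹ that is -43776 cm⁻¹.
Relative to high-spin t₂g⁵ eg² (2 paired), the low-spin configuration has 1 additional pair, contributing +1 × 18760 = +18760 cm⁻¹.
Combining: -43776 + 18760 = -25016 cm⁻¹.

-25016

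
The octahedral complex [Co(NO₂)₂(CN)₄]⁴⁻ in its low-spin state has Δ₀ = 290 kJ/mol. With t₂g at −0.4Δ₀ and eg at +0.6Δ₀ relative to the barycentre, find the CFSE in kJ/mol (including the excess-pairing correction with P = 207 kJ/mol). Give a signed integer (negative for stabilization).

Ligand charges: 2×(-1) from NO₂⁻ and 4×(-1) from CN⁻ sum to -6; with overall charge -4, Co is +2.
Co sits in group 9; removing 2 electrons leaves Co²⁺ with 9 − 2 = 7 d electrons.
The d⁷ electrons fill as t₂g⁶ eg¹.
The orbital stabilization is -1.8Δ₀ = -1.8 × 290 = -522 kJ/mol.
Relative to high-spin t₂g⁵ eg² (2 paired), the low-spin configuration has 1 additional pair, contributing +1 × 207 = +207 kJ/mol.
Overall CFSE = -522 + 207 = -315 kJ/mol.

-315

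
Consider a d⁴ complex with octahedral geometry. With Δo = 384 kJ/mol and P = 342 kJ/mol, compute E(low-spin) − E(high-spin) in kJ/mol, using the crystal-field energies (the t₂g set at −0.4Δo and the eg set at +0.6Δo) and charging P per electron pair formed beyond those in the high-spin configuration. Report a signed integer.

-42

High-spin d⁴ fills as t₂g³ eg¹ with CFSE 3(−0.4) + 1(+0.6) = -0.6Δo = -230 kJ/mol.
For low-spin the configuration is t₂g⁴ eg⁰: orbital energy -1.6 × 384 = -614 kJ/mol, and 1 additional pair relative to high-spin adds 342 kJ/mol, giving -272 kJ/mol.
Thus E(LS) − E(HS) = -42 kJ/mol.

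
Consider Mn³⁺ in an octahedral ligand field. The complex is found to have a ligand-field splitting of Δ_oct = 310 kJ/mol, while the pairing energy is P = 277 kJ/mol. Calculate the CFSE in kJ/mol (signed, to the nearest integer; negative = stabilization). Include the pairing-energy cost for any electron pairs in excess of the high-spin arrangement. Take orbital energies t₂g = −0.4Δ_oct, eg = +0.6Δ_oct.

Mn³⁺: group 7, so d-count = 7 − 3 = 4.
With Δ_oct > P the complex is low-spin.
Configuration: t₂g⁴ eg⁰.
Orbital CFSE = -1.6Δ_oct = -1.6 × 310 = -496 kJ/mol.
Excess pairs vs high-spin: 1 − 0 = 1; pairing cost = +277 kJ/mol.
Net CFSE = -496 + 277 = -219 kJ/mol.

-219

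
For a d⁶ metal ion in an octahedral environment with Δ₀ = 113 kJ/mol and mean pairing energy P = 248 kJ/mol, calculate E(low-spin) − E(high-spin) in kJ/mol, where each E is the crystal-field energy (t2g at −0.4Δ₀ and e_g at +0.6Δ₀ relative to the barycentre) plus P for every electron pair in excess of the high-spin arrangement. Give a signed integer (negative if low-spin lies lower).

270

High-spin d⁶ fills as t2g^4 e_g^2 with CFSE 4(−0.4) + 2(+0.6) = -0.4Δ₀ = -45 kJ/mol.
Low-spin: t2g^6 e_g^0, orbital CFSE = -2.4Δ₀ = -271 kJ/mol; plus 2 excess pairs × P = +496 kJ/mol; total 225 kJ/mol.
E(LS) − E(HS) = 225 − (-45) = 270 kJ/mol.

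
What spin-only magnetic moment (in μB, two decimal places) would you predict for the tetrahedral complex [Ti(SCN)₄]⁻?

1.73 μB

Each SCN⁻ contributes -1; 4 × (-1) = -4. With overall charge -1, Ti is in the +3 oxidation state.
Ti is in group 4, so Ti³⁺ is d¹ (4 − 3 = 1).
Tetrahedral fields are weak (Δₜ ≈ 4/9 Δₒ), so electrons fill high-spin.
Configuration: e¹ t₂⁰ → 1 unpaired electron.
μ(spin-only) = √[1(1+2)] = √3 ≈ 1.73 μB.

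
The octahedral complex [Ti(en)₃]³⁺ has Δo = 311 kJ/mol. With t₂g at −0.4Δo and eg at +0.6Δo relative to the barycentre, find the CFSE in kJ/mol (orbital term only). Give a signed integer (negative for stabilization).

-124

en is neutral, so the +3 overall charge sits on Ti: oxidation state +3.
Ti³⁺: group 4, so d-count = 4 − 3 = 1.
The d¹ electrons fill as t₂g¹ eg⁰.
Orbital CFSE = 1(-0.4) + 0(0.6) = -0.4Δo = -0.4 × 311 = -124 kJ/mol.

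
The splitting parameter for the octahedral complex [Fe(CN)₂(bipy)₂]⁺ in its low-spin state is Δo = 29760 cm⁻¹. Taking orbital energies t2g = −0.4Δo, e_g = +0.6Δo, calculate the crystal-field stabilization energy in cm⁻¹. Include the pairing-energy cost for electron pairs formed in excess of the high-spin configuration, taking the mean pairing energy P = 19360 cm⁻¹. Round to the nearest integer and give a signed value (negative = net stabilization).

Ligand charges: 2×(-1) from CN⁻ and 2×(+0) from bipy sum to -2; with overall charge +1, Fe is +3.
Fe is in group 8, so Fe³⁺ is d⁵ (8 − 3 = 5).
Electron filling gives t2g^5 e_g^0.
Orbital CFSE = 5(-0.4) + 0(0.6) = -2.0Δo = -2.0 × 29760 = -59520 cm⁻¹.
Relative to high-spin t2g^3 e_g^2 (0 paired), the low-spin configuration has 2 additional pairs, contributing +2 × 19360 = +38720 cm⁻¹.
Overall CFSE = -59520 + 38720 = -20800 cm⁻¹.

-20800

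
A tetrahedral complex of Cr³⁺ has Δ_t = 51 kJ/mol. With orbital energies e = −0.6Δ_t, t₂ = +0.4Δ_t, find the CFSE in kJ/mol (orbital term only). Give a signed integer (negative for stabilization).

-41

Cr³⁺: group 6, so d-count = 6 − 3 = 3.
With tetrahedral geometry the complex is necessarily high-spin.
The d³ electrons fill as e² t₂¹.
The orbital stabilization is -0.8Δ_t = -0.8 × 51 = -41 kJ/mol.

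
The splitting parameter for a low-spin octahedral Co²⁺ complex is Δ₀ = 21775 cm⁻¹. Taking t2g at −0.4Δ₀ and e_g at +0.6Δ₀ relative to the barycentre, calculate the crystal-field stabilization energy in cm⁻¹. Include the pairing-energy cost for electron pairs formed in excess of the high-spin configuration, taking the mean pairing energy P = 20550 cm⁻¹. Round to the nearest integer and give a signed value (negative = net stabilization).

-18645

Co²⁺: group 9, so d-count = 9 − 2 = 7.
Configuration: t2g^6 e_g^1.
The orbital stabilization is -1.8Δ₀ = -1.8 × 21775 = -39195 cm⁻¹.
Pairing penalty: 3 pairs vs 2 in the high-spin reference → 1 extra × P = 20550 cm⁻¹.
Net CFSE = -39195 + 20550 = -18645 cm⁻¹.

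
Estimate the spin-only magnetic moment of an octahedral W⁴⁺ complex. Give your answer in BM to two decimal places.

W sits in group 6; removing 4 electrons leaves W⁴⁺ with 6 − 4 = 2 d electrons.
Configuration: t₂g² eg⁰ → 2 unpaired electrons.
μ(spin-only) = √[2(2+2)] = √8 ≈ 2.83 BM.

2.83 BM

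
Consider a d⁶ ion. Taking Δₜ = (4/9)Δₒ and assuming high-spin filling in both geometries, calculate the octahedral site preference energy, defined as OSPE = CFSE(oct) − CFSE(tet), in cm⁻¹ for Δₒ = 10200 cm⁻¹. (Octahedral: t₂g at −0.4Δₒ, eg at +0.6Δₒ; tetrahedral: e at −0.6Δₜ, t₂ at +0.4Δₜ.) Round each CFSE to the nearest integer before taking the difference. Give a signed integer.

In an octahedral site d⁶ (HS) is t2g^4 e_g^2, giving CFSE(oct) = -0.4Δₒ = -4080 cm⁻¹.
Tetrahedral: e^3 t2^3, CFSE = 3(−0.6) + 3(+0.4) = -0.6Δₜ = -0.6 × (4/9) × 10200 = -2720 cm⁻¹.
Subtracting, OSPE = -4080 − (-2720) = -1360 cm⁻¹.

-1360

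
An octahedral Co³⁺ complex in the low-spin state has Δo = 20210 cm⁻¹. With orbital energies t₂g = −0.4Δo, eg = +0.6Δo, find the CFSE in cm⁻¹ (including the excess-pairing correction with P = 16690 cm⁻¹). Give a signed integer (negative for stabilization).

-15124

Co³⁺: group 9, so d-count = 9 − 3 = 6.
Electron filling gives t₂g⁶ eg⁰.
CFSE(orbital) = 6×(-0.4Δo) + 0×(0.6Δo) = -2.4Δo; with Δo = 20210 cm⁻¹ that is -48504 cm⁻¹.
High-spin d⁶ would be t₂g⁴ eg² with 1 pair; low-spin has 3, so 2 excess pairs cost +2P = +33380 cm⁻¹.
Net CFSE = -48504 + 33380 = -15124 cm⁻¹.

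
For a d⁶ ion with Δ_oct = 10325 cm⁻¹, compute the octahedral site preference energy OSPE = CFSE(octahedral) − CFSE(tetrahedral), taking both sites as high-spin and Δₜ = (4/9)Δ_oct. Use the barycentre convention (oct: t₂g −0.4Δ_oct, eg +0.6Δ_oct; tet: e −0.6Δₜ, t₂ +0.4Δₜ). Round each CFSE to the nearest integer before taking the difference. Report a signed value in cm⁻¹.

Octahedral high-spin t₂g⁴ eg²: CFSE = -0.4 × 10325 = -4130 cm⁻¹.
In a tetrahedral site the filling is e³ t₂³: CFSE(tet) = -0.6Δₜ = -0.6 × (4/9)(10325) = -2753 cm⁻¹.
OSPE = CFSE(oct) − CFSE(tet) = -4130 − (-2753) = -1377 cm⁻¹.

-1377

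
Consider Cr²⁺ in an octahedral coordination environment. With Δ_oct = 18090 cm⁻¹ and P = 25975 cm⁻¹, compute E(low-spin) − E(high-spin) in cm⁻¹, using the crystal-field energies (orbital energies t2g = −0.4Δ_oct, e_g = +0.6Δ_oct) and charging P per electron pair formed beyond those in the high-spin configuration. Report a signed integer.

7885

Cr²⁺: group 6, so d-count = 6 − 2 = 4.
High-spin: t2g^3 e_g^1, CFSE = -0.6Δ_oct = -10854 cm⁻¹.
Low-spin t2g^4 e_g^0 gives -1.6Δ_oct = -28944 cm⁻¹, but forming 1 extra pair costs 1P = 25975 cm⁻¹, so E(LS) = -28944 + 25975 = -2969 cm⁻¹.
Thus E(LS) − E(HS) = 7885 cm⁻¹.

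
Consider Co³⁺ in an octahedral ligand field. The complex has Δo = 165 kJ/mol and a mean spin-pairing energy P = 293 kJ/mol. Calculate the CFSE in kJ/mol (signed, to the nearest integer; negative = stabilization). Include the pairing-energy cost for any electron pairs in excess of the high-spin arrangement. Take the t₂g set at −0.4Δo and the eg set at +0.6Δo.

Group 9 minus oxidation state +3 gives a d⁶ configuration for Co³⁺.
Δo < P, so pairing is avoided: the ground state is high-spin.
That gives t₂g⁴ eg².
Orbital CFSE = -0.4Δo = -0.4 × 165 = -66 kJ/mol.
High-spin has no excess pairs, so no pairing correction applies.

-66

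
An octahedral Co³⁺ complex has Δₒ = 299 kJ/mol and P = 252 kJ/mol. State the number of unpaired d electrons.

Co³⁺: group 9, so d-count = 9 − 3 = 6.
Δₒ > P, so pairing is preferred: the ground state is low-spin.
Configuration: t₂g⁶ eg⁰.
Unpaired electrons: 0.

0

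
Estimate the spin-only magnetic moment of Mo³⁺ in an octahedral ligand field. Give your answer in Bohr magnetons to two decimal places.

3.87 Bohr magnetons

Mo sits in group 6; removing 3 electrons leaves Mo³⁺ with 6 − 3 = 3 d electrons.
For octahedral d³ the high- and low-spin configurations coincide.
Configuration: t₂g³ eg⁰ → 3 unpaired electrons.
μ(spin-only) = √[3(3+2)] = √15 ≈ 3.87 Bohr magnetons.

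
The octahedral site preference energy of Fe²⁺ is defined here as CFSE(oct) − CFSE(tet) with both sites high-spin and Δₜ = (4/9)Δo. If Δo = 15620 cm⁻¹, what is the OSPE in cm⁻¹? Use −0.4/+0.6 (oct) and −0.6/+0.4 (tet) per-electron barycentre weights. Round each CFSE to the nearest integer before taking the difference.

Fe²⁺: group 8, so d-count = 8 − 2 = 6.
Octahedral high-spin t2g^4 e_g^2: CFSE = -0.4 × 15620 = -6248 cm⁻¹.
Tetrahedral: e^3 t2^3, CFSE = 3(−0.6) + 3(+0.4) = -0.6Δₜ = -0.6 × (4/9) × 15620 = -4165 cm⁻¹.
Subtracting, OSPE = -6248 − (-4165) = -2083 cm⁻¹.

-2083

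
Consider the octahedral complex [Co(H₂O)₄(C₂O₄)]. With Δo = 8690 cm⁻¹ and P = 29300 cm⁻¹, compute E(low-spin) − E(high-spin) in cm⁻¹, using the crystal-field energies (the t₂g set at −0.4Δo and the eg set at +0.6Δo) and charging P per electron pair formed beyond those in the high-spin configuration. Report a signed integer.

Ligand charges: 4×(+0) from H₂O and 1×(-2) from C₂O₄²⁻ sum to -2; with overall charge +0, Co is +2.
Co sits in group 9; removing 2 electrons leaves Co²⁺ with 9 − 2 = 7 d electrons.
High-spin: t₂g⁵ eg², CFSE = -0.8Δo = -6952 cm⁻¹.
For low-spin the configuration is t₂g⁶ eg¹: orbital energy -1.8 × 8690 = -15642 cm⁻¹, and 1 additional pair relative to high-spin adds 29300 cm⁻¹, giving 13658 cm⁻¹.
The difference is 13658 − (-6952) = 20610 cm⁻¹, so high-spin lies lower.

20610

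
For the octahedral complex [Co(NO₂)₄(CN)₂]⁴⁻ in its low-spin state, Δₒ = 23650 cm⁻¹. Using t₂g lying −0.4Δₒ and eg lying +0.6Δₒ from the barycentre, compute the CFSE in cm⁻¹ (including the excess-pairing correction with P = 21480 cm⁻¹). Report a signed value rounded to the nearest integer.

-21090

Ligand charges: 4×(-1) from NO₂⁻ and 2×(-1) from CN⁻ sum to -6; with overall charge -4, Co is +2.
Co is in group 9, so Co²⁺ is d⁷ (9 − 2 = 7).
Configuration: t₂g⁶ eg¹.
Orbital CFSE = 6(-0.4) + 1(0.6) = -1.8Δₒ = -1.8 × 23650 = -42570 cm⁻¹.
High-spin d⁷ would be t₂g⁵ eg² with 2 pairs; low-spin has 3, so 1 excess pair costs +1P = +21480 cm⁻¹.
Net CFSE = -42570 + 21480 = -21090 cm⁻¹.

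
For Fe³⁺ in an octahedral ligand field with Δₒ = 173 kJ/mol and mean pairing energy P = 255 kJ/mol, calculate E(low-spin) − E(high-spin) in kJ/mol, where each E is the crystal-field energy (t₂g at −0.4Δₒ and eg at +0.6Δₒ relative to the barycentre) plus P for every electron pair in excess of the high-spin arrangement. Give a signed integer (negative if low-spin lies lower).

Group 8 minus oxidation state +3 gives a d⁵ configuration for Fe³⁺.
High-spin d⁵ fills as t₂g³ eg² with CFSE 3(−0.4) + 2(+0.6) = 0.0Δₒ = 0 kJ/mol.
Low-spin t₂g⁵ eg⁰ gives -2.0Δₒ = -346 kJ/mol, but forming 2 extra pairs costs 2P = 510 kJ/mol, so E(LS) = -346 + 510 = 164 kJ/mol.
E(LS) − E(HS) = 164 − (0) = 164 kJ/mol.

164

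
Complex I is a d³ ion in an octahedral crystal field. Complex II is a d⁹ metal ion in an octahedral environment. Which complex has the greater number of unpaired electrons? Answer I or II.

I

I: For octahedral d³ the high- and low-spin configurations coincide; t2g^3 e_g^0 → 3 unpaired.
II: t2g^6 e_g^3 → 1 unpaired.
So I has more unpaired electrons.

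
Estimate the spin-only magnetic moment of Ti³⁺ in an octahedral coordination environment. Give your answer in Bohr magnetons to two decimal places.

Ti is in group 4, so Ti³⁺ is d¹ (4 − 3 = 1).
For octahedral d¹ the high- and low-spin configurations coincide.
Configuration: t₂g¹ eg⁰ → 1 unpaired electron.
μ(spin-only) = √[1(1+2)] = √3 ≈ 1.73 Bohr magnetons.

1.73 Bohr magnetons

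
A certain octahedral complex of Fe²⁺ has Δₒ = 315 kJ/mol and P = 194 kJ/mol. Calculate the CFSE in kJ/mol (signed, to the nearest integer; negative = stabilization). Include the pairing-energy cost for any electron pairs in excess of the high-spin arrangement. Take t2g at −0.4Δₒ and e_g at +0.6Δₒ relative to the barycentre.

-368

Fe is in group 8, so Fe²⁺ is d⁶ (8 − 2 = 6).
Here Δₒ > P (315 > 194), so the low-spin state is favoured.
That gives t2g^6 e_g^0.
Orbital CFSE = -2.4Δₒ = -2.4 × 315 = -756 kJ/mol.
Excess pairs vs high-spin: 3 − 1 = 2; pairing cost = +388 kJ/mol.
Net CFSE = -756 + 388 = -368 kJ/mol.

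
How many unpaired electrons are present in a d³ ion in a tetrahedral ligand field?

Tetrahedral splitting is small, so the complex is high-spin.
Configuration: e² t₂¹, giving 3 unpaired electrons.

3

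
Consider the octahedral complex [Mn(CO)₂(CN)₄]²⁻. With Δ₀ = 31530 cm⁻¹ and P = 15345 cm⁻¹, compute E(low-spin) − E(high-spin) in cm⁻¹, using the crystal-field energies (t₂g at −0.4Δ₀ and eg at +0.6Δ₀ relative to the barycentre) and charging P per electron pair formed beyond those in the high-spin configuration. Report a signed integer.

-32370

Ligand charges: 2×(+0) from CO and 4×(-1) from CN⁻ sum to -4; with overall charge -2, Mn is +2.
Mn²⁺: group 7, so d-count = 7 − 2 = 5.
High-spin: t₂g³ eg², CFSE = 0.0Δ₀ = 0 cm⁻¹.
Low-spin: t₂g⁵ eg⁰, orbital CFSE = -2.0Δ₀ = -63060 cm⁻¹; plus 2 excess pairs × P = +30690 cm⁻¹; total -32370 cm⁻¹.
E(LS) − E(HS) = -32370 − (0) = -32370 cm⁻¹.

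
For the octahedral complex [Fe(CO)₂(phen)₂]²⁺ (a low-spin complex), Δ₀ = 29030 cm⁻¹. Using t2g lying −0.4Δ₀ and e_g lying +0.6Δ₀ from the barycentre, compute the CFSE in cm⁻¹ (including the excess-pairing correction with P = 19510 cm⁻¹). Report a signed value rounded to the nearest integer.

Ligand charges: 2×(+0) from CO and 2×(+0) from phen sum to +0; with overall charge +2, Fe is +2.
Fe sits in group 8; removing 2 electrons leaves Fe²⁺ with 8 − 2 = 6 d electrons.
The d⁶ electrons fill as t2g^6 e_g^0.
Orbital CFSE = 6(-0.4) + 0(0.6) = -2.4Δ₀ = -2.4 × 29030 = -69672 cm⁻¹.
Relative to high-spin t2g^4 e_g^2 (1 paired), the low-spin configuration has 2 additional pairs, contributing +2 × 19510 = +39020 cm⁻¹.
Net CFSE = -69672 + 39020 = -30652 cm⁻¹.

-30652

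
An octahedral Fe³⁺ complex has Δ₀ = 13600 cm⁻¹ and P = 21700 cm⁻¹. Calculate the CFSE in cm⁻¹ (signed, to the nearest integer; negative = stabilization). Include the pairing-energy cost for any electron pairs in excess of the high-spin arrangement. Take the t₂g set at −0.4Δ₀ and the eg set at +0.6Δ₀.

Fe sits in group 8; removing 3 electrons leaves Fe³⁺ with 8 − 3 = 5 d electrons.
Here Δ₀ < P (13600 < 21700), so the high-spin state is favoured.
Configuration: t₂g³ eg².
Orbital CFSE = 0.0Δ₀ = 0.0 × 13600 = 0 cm⁻¹.
High-spin has no excess pairs, so no pairing correction applies.

0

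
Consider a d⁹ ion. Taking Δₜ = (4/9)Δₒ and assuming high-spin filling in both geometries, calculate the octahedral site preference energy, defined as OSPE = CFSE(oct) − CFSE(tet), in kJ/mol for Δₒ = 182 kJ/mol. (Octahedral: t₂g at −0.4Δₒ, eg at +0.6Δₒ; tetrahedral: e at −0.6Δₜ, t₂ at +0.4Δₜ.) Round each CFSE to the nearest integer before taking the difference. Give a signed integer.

-77

Octahedral high-spin t2g^6 e_g^3: CFSE = -0.6 × 182 = -109 kJ/mol.
Tetrahedral e^4 t2^5 gives -0.4Δₜ = -0.4 × (4/9) × 182 = -32 kJ/mol.
OSPE = -109 − (-32) = -77 kJ/mol.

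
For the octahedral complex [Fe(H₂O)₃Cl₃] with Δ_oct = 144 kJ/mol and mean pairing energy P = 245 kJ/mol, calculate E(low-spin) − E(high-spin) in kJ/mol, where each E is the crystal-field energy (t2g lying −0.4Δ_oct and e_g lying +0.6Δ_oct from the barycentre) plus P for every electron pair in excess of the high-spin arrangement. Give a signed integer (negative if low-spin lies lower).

202

Ligand charges: 3×(+0) from H₂O and 3×(-1) from Cl⁻ sum to -3; with overall charge +0, Fe is +3.
Fe sits in group 8; removing 3 electrons leaves Fe³⁺ with 8 − 3 = 5 d electrons.
High-spin: t2g^3 e_g^2, CFSE = 0.0Δ_oct = 0 kJ/mol.
Low-spin t2g^5 e_g^0 gives -2.0Δ_oct = -288 kJ/mol, but forming 2 extra pairs costs 2P = 490 kJ/mol, so E(LS) = -288 + 490 = 202 kJ/mol.
The difference is 202 − (0) = 202 kJ/mol, so high-spin lies lower.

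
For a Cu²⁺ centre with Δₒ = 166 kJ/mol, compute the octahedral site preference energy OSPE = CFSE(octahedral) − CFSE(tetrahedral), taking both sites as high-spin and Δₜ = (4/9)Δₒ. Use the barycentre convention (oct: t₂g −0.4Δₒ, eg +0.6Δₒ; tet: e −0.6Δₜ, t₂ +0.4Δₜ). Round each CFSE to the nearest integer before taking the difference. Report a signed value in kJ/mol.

-70

Cu²⁺: group 11, so d-count = 11 − 2 = 9.
In an octahedral site d⁹ (HS) is t₂g⁶ eg³, giving CFSE(oct) = -0.6Δₒ = -100 kJ/mol.
Tetrahedral e⁴ t₂⁵ gives -0.4Δₜ = -0.4 × (4/9) × 166 = -30 kJ/mol.
OSPE = -100 − (-30) = -70 kJ/mol.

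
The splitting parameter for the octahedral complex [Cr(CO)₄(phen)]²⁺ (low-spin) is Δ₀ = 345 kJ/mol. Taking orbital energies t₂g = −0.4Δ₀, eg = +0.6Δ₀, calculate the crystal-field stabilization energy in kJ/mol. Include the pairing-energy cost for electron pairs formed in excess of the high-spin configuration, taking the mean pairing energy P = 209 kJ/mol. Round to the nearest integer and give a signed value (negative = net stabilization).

-343

Ligand charges: 4×(+0) from CO and 1×(+0) from phen sum to +0; with overall charge +2, Cr is +2.
Cr sits in group 6; removing 2 electrons leaves Cr²⁺ with 6 − 2 = 4 d electrons.
Electron filling gives t₂g⁴ eg⁰.
Orbital CFSE = 4(-0.4) + 0(0.6) = -1.6Δ₀ = -1.6 × 345 = -552 kJ/mol.
Relative to high-spin t₂g³ eg¹ (0 paired), the low-spin configuration has 1 additional pair, contributing +1 × 209 = +209 kJ/mol.
Combining: -552 + 209 = -343 kJ/mol.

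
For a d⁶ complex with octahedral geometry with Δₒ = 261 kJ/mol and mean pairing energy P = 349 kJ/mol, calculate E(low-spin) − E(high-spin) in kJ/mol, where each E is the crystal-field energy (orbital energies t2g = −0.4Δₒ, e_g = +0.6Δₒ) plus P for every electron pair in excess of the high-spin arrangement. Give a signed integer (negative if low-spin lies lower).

High-spin: t2g^4 e_g^2, CFSE = -0.4Δₒ = -104 kJ/mol.
For low-spin the configuration is t2g^6 e_g^0: orbital energy -2.4 × 261 = -626 kJ/mol, and 2 additional pairs relative to high-spin add 698 kJ/mol, giving 72 kJ/mol.
Thus E(LS) − E(HS) = 176 kJ/mol.

176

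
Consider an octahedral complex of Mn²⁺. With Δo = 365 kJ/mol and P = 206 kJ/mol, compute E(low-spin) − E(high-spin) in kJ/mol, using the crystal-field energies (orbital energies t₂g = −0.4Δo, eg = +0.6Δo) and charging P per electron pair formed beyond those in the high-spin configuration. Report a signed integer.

Mn²⁺: group 7, so d-count = 7 − 2 = 5.
High-spin d⁵ fills as t₂g³ eg² with CFSE 3(−0.4) + 2(+0.6) = 0.0Δo = 0 kJ/mol.
Low-spin: t₂g⁵ eg⁰, orbital CFSE = -2.0Δo = -730 kJ/mol; plus 2 excess pairs × P = +412 kJ/mol; total -318 kJ/mol.
Thus E(LS) − E(HS) = -318 kJ/mol.

-318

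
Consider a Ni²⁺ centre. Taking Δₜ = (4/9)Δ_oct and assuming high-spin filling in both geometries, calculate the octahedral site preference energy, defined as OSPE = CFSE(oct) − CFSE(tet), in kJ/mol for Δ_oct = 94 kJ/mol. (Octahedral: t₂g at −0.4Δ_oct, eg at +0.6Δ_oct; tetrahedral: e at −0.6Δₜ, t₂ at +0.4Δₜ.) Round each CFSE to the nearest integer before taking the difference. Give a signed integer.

-80

Group 10 minus oxidation state +2 gives a d⁸ configuration for Ni²⁺.
Octahedral (high-spin): t2g^6 e_g^2, CFSE = 6(−0.4) + 2(+0.6) = -1.2Δ_oct = -1.2 × 94 = -113 kJ/mol.
Tetrahedral e^4 t2^4 gives -0.8Δₜ = -0.8 × (4/9) × 94 = -33 kJ/mol.
Subtracting, OSPE = -113 − (-33) = -80 kJ/mol.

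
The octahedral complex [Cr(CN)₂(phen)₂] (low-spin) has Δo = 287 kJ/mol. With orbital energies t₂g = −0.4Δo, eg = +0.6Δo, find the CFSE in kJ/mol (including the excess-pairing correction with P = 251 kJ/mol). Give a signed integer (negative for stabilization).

Ligand charges: 2×(-1) from CN⁻ and 2×(+0) from phen sum to -2; with overall charge +0, Cr is +2.
Cr is in group 6, so Cr²⁺ is d⁴ (6 − 2 = 4).
Electron filling gives t₂g⁴ eg⁰.
CFSE(orbital) = 4×(-0.4Δo) + 0×(0.6Δo) = -1.6Δo; with Δo = 287 kJ/mol that is -459 kJ/mol.
Relative to high-spin t₂g³ eg¹ (0 paired), the low-spin configuration has 1 additional pair, contributing +1 × 251 = +251 kJ/mol.
Net CFSE = -459 + 251 = -208 kJ/mol.

-208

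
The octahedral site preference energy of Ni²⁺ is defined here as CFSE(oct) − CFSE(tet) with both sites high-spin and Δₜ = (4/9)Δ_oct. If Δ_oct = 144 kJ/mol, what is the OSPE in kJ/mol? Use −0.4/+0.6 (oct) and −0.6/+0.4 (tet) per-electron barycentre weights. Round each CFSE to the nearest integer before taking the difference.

Ni sits in group 10; removing 2 electrons leaves Ni²⁺ with 10 − 2 = 8 d electrons.
In an octahedral site d⁸ (HS) is t2g^6 e_g^2, giving CFSE(oct) = -1.2Δ_oct = -173 kJ/mol.
In a tetrahedral site the filling is e^4 t2^4: CFSE(tet) = -0.8Δₜ = -0.8 × (4/9)(144) = -51 kJ/mol.
OSPE = -173 − (-51) = -122 kJ/mol.

-122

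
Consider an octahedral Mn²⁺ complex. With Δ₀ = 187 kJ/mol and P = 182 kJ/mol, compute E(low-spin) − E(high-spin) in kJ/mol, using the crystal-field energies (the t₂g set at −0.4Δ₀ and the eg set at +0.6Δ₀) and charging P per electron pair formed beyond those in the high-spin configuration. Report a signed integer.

-10

Mn sits in group 7; removing 2 electrons leaves Mn²⁺ with 7 − 2 = 5 d electrons.
High-spin d⁵ fills as t₂g³ eg² with CFSE 3(−0.4) + 2(+0.6) = 0.0Δ₀ = 0 kJ/mol.
For low-spin the configuration is t₂g⁵ eg⁰: orbital energy -2.0 × 187 = -374 kJ/mol, and 2 additional pairs relative to high-spin add 364 kJ/mol, giving -10 kJ/mol.
The difference is -10 − (0) = -10 kJ/mol, so low-spin lies lower.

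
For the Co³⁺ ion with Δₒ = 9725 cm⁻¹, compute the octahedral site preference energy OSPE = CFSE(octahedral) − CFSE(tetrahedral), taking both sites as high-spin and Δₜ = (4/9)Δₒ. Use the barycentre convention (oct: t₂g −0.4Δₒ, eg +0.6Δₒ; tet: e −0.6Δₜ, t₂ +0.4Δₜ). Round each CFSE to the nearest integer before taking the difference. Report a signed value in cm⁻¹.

Co³⁺: group 9, so d-count = 9 − 3 = 6.
Octahedral (high-spin): t₂g⁴ eg², CFSE = 4(−0.4) + 2(+0.6) = -0.4Δₒ = -0.4 × 9725 = -3890 cm⁻¹.
In a tetrahedral site the filling is e³ t₂³: CFSE(tet) = -0.6Δₜ = -0.6 × (4/9)(9725) = -2593 cm⁻¹.
OSPE = -3890 − (-2593) = -1297 cm⁻¹.

-1297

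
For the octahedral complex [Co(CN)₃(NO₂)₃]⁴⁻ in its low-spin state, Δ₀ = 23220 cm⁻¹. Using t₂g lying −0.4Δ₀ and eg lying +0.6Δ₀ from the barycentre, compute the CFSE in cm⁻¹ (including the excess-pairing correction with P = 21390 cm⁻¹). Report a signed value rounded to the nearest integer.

Ligand charges: 3×(-1) from CN⁻ and 3×(-1) from NO₂⁻ sum to -6; with overall charge -4, Co is +2.
Co²⁺: group 9, so d-count = 9 − 2 = 7.
Configuration: t₂g⁶ eg¹.
CFSE(orbital) = 6×(-0.4Δ₀) + 1×(0.6Δ₀) = -1.8Δ₀; with Δ₀ = 23220 cm⁻¹ that is -41796 cm⁻¹.
Pairing penalty: 3 pairs vs 2 in the high-spin reference → 1 extra × P = 21390 cm⁻¹.
Net CFSE = -41796 + 21390 = -20406 cm⁻¹.

-20406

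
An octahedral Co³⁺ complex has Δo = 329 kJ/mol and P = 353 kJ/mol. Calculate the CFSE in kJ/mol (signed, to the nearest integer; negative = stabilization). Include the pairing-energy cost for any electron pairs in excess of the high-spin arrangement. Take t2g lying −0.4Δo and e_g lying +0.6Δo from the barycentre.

-132

Co is in group 9, so Co³⁺ is d⁶ (9 − 3 = 6).
Here Δo < P (329 < 353), so the high-spin state is favoured.
Filling d⁶ accordingly: t2g^4 e_g^2.
Orbital CFSE = -0.4Δo = -0.4 × 329 = -132 kJ/mol.
High-spin has no excess pairs, so no pairing correction applies.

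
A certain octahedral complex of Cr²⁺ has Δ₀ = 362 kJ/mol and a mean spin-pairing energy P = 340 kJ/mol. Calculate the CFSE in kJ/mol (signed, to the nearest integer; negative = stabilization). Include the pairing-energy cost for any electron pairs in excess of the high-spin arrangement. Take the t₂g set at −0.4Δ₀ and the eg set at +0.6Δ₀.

-239

Cr is in group 6, so Cr²⁺ is d⁴ (6 − 2 = 4).
With Δ₀ > P the complex is low-spin.
Filling d⁴ accordingly: t₂g⁴ eg⁰.
Orbital CFSE = -1.6Δ₀ = -1.6 × 362 = -579 kJ/mol.
Excess pairs vs high-spin: 1 − 0 = 1; pairing cost = +340 kJ/mol.
Net CFSE = -579 + 340 = -239 kJ/mol.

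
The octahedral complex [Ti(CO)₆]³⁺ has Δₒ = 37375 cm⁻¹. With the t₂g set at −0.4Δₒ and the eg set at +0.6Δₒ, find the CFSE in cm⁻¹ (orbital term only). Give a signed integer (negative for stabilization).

-14950

CO is neutral, so the +3 overall charge sits on Ti: oxidation state +3.
Ti sits in group 4; removing 3 electrons leaves Ti³⁺ with 4 − 3 = 1 d electrons.
Electron filling gives t₂g¹ eg⁰.
Orbital CFSE = 1(-0.4) + 0(0.6) = -0.4Δₒ = -0.4 × 37375 = -14950 cm⁻¹.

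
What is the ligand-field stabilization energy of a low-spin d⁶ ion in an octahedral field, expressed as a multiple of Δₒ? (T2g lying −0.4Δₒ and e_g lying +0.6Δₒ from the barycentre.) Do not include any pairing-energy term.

-2.4 Δₒ

Configuration: t2g^6 e_g^0.
CFSE = 6(-0.4Δₒ) + 0(0.6Δₒ) = -2.4Δₒ + 0.0Δₒ = -2.4Δₒ.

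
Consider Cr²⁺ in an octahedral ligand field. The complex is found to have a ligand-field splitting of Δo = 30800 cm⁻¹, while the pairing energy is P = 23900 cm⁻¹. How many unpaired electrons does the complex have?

Cr sits in group 6; removing 2 electrons leaves Cr²⁺ with 6 − 2 = 4 d electrons.
Here Δo > P (30800 > 23900), so the low-spin state is favoured.
Filling d⁴ accordingly: t₂g⁴ eg⁰.
Unpaired electrons: 2.

2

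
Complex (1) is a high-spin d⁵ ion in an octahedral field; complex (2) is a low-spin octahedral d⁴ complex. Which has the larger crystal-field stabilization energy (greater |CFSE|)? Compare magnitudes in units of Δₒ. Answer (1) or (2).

(1): t₂g³ eg², CFSE = 0.0Δₒ.
(2): t₂g⁴ eg⁰, CFSE = -1.6Δₒ.
So (2) has the larger |CFSE|.

(2)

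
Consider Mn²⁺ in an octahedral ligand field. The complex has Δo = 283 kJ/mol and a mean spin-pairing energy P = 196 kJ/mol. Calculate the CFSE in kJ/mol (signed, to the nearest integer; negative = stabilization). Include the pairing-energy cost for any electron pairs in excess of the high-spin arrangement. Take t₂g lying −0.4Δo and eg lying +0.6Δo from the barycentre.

Group 7 minus oxidation state +2 gives a d⁵ configuration for Mn²⁺.
Since Δo = 283 kJ/mol > P = 196 kJ/mol, the complex adopts the low-spin configuration.
That gives t₂g⁵ eg⁰.
Orbital CFSE = -2.0Δo = -2.0 × 283 = -566 kJ/mol.
Excess pairs vs high-spin: 2 − 0 = 2; pairing cost = +392 kJ/mol.
Net CFSE = -566 + 392 = -174 kJ/mol.

-174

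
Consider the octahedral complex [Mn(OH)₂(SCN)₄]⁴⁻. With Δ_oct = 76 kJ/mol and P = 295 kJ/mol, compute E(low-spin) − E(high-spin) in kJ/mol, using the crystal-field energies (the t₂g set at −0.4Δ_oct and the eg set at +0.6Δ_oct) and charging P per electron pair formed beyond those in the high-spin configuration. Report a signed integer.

Ligand charges: 2×(-1) from OH⁻ and 4×(-1) from SCN⁻ sum to -6; with overall charge -4, Mn is +2.
Mn²⁺: group 7, so d-count = 7 − 2 = 5.
High-spin: t₂g³ eg², CFSE = 0.0Δ_oct = 0 kJ/mol.
For low-spin the configuration is t₂g⁵ eg⁰: orbital energy -2.0 × 76 = -152 kJ/mol, and 2 additional pairs relative to high-spin add 590 kJ/mol, giving 438 kJ/mol.
The difference is 438 − (0) = 438 kJ/mol, so high-spin lies lower.

438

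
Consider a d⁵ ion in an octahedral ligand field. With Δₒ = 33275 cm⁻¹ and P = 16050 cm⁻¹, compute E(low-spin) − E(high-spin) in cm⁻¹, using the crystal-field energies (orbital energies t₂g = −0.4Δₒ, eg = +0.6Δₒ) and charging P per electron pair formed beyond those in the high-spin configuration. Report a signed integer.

-34450

In the high-spin limit (t₂g³ eg²) the orbital term is 0.0Δₒ = 0 cm⁻¹, with no excess pairing.
For low-spin the configuration is t₂g⁵ eg⁰: orbital energy -2.0 × 33275 = -66550 cm⁻¹, and 2 additional pairs relative to high-spin add 32100 cm⁻¹, giving -34450 cm⁻¹.
The difference is -34450 − (0) = -34450 cm⁻¹, so low-spin lies lower.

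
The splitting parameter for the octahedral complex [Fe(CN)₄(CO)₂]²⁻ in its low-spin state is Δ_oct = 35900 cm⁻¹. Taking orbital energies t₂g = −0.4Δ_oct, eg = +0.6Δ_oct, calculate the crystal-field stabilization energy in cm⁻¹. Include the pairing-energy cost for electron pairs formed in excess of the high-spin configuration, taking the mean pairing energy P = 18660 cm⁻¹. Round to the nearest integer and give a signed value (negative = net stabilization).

Ligand charges: 4×(-1) from CN⁻ and 2×(+0) from CO sum to -4; with overall charge -2, Fe is +2.
Group 8 minus oxidation state +2 gives a d⁶ configuration for Fe²⁺.
Electron filling gives t₂g⁶ eg⁰.
CFSE(orbital) = 6×(-0.4Δ_oct) + 0×(0.6Δ_oct) = -2.4Δ_oct; with Δ_oct = 35900 cm⁻¹ that is -86160 cm⁻¹.
High-spin d⁶ would be t₂g⁴ eg² with 1 pair; low-spin has 3, so 2 excess pairs cost +2P = +37320 cm⁻¹.
Combining: -86160 + 37320 = -48840 cm⁻¹.

-48840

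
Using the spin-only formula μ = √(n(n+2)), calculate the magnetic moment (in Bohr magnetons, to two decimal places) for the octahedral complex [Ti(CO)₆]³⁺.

1.73 Bohr magnetons

CO is neutral, so the +3 overall charge sits on Ti: oxidation state +3.
Ti sits in group 4; removing 3 electrons leaves Ti³⁺ with 4 − 3 = 1 d electrons.
Configuration: t₂g¹ eg⁰ → 1 unpaired electron.
μ(spin-only) = √[1(1+2)] = √3 ≈ 1.73 Bohr magnetons.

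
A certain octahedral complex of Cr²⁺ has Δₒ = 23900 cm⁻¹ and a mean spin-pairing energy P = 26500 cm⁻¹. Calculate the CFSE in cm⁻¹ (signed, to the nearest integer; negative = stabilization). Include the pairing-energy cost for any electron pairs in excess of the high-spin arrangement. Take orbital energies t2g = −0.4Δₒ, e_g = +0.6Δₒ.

Cr²⁺: group 6, so d-count = 6 − 2 = 4.
With Δₒ < P the complex is high-spin.
That gives t2g^3 e_g^1.
Orbital CFSE = -0.6Δₒ = -0.6 × 23900 = -14340 cm⁻¹.
High-spin has no excess pairs, so no pairing correction applies.

-14340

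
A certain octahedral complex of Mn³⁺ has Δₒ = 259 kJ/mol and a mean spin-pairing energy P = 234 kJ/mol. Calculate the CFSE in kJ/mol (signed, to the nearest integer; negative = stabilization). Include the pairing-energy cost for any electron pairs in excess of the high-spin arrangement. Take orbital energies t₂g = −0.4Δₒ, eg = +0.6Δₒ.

Mn³⁺: group 7, so d-count = 7 − 3 = 4.
Δₒ > P, so pairing is preferred: the ground state is low-spin.
Filling d⁴ accordingly: t₂g⁴ eg⁰.
Orbital CFSE = -1.6Δₒ = -1.6 × 259 = -414 kJ/mol.
Excess pairs vs high-spin: 1 − 0 = 1; pairing cost = +234 kJ/mol.
Net CFSE = -414 + 234 = -180 kJ/mol.

-180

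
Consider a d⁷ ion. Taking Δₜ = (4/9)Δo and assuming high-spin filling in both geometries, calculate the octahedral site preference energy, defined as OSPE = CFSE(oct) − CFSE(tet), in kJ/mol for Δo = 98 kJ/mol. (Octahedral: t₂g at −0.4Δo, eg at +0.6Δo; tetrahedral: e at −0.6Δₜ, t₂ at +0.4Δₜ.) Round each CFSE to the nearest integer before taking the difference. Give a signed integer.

-26

In an octahedral site d⁷ (HS) is t2g^5 e_g^2, giving CFSE(oct) = -0.8Δo = -78 kJ/mol.
In a tetrahedral site the filling is e^4 t2^3: CFSE(tet) = -1.2Δₜ = -1.2 × (4/9)(98) = -52 kJ/mol.
OSPE = CFSE(oct) − CFSE(tet) = -78 − (-52) = -26 kJ/mol.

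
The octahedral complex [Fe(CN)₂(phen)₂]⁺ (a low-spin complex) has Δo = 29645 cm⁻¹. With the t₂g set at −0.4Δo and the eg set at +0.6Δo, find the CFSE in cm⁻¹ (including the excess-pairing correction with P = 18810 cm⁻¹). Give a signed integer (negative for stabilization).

-21670

Ligand charges: 2×(-1) from CN⁻ and 2×(+0) from phen sum to -2; with overall charge +1, Fe is +3.
Fe³⁺: group 8, so d-count = 8 − 3 = 5.
Configuration: t₂g⁵ eg⁰.
The orbital stabilization is -2.0Δo = -2.0 × 29645 = -59290 cm⁻¹.
Pairing penalty: 2 pairs vs 0 in the high-spin reference → 2 extra × P = 37620 cm⁻¹.
Net CFSE = -59290 + 37620 = -21670 cm⁻¹.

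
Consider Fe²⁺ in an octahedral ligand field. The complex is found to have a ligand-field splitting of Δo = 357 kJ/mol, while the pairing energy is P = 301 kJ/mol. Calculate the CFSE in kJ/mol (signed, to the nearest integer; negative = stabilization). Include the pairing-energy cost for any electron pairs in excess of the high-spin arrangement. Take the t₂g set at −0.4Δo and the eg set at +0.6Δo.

Fe²⁺: group 8, so d-count = 8 − 2 = 6.
Here Δo > P (357 > 301), so the low-spin state is favoured.
Filling d⁶ accordingly: t₂g⁶ eg⁰.
Orbital CFSE = -2.4Δo = -2.4 × 357 = -857 kJ/mol.
Excess pairs vs high-spin: 3 − 1 = 2; pairing cost = +602 kJ/mol.
Net CFSE = -857 + 602 = -255 kJ/mol.

-255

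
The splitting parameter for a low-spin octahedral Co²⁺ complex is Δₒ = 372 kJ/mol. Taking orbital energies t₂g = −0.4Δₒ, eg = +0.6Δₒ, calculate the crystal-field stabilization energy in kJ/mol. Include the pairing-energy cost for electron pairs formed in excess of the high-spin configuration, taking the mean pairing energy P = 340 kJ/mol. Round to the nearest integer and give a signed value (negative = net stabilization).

Co²⁺: group 9, so d-count = 9 − 2 = 7.
Electron filling gives t₂g⁶ eg¹.
CFSE(orbital) = 6×(-0.4Δₒ) + 1×(0.6Δₒ) = -1.8Δₒ; with Δₒ = 372 kJ/mol that is -670 kJ/mol.
High-spin d⁷ would be t₂g⁵ eg² with 2 pairs; low-spin has 3, so 1 excess pair costs +1P = +340 kJ/mol.
Combining: -670 + 340 = -330 kJ/mol.

-330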